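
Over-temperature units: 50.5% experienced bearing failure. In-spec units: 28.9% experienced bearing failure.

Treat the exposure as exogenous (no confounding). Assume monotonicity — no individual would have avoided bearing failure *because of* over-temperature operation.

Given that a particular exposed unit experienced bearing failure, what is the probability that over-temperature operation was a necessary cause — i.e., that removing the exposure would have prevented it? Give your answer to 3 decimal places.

PN ≈ 0.428

p₁ = 0.505, p₀ = 0.289.
Under exogeneity and monotonicity, PN = (p₁ − p₀) / p₁.
PN = (0.505 − 0.289) / 0.505 = 0.216 / 0.505 ≈ 0.4277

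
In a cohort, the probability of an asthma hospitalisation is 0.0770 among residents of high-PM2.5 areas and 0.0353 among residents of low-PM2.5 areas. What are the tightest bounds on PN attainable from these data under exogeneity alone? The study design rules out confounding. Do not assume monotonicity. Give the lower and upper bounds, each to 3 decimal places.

Let p₁ = 0.077, p₀ = 0.0353.
Under exogeneity alone the bounds on PN are max{0,(p₁−p₀)/p₁} ≤ PN ≤ min{1,(1−p₀)/p₁}.
  lower = (p₁ − p₀)/p₁ = 0.0417 / 0.077 ≈ 0.5416
  upper = min{1, (1 − p₀)/p₁} = 0.9647 / 0.077 ≈ 12.5286 → capped at 1

0.542 ≤ PN ≤ 1.000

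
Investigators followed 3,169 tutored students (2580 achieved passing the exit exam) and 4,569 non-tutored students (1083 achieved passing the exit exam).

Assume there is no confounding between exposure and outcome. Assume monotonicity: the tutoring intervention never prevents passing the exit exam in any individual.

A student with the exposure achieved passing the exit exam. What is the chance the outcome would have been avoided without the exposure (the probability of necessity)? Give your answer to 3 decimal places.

p₁ = P(outcome | exposed) = 2580/3169 = 0.81414
p₀ = P(outcome | unexposed) = 1083/4569 = 0.23703
Under exogeneity and monotonicity, PN = (p₁ − p₀) / p₁.
PN = (0.81414 − 0.23703) / 0.81414 = 0.5771 / 0.81414 ≈ 0.7089

PN ≈ 0.709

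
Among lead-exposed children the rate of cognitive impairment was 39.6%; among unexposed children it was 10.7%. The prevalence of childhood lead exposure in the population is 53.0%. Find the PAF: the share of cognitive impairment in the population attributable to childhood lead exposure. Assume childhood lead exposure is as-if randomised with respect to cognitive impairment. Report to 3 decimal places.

p₁ = 0.396, p₀ = 0.107.
Overall risk P(Y=1) = π·p₁ + (1−π)·p₀ = 0.53×0.396 + 0.47×0.107 = 0.26017.
Under exogeneity, PAF = [P(Y=1) − p₀] / P(Y=1).
PAF = (0.26017 − 0.107) / 0.26017 ≈ 0.5887

PAF ≈ 0.589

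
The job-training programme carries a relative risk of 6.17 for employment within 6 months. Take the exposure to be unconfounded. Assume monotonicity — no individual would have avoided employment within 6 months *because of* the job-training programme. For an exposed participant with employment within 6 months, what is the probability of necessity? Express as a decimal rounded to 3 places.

Under exogeneity and monotonicity, PN = (RR − 1) / RR = 1 − 1/RR.
PN = (6.17 − 1) / 6.17 = 5.17 / 6.17 ≈ 0.8379

PN ≈ 0.838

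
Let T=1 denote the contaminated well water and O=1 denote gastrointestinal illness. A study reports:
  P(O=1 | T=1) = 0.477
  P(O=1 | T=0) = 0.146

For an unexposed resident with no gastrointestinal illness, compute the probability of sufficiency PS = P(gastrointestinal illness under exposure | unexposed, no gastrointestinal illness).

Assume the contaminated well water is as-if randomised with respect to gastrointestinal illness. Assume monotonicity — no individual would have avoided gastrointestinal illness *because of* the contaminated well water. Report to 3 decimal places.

Let p₁ = 0.477, p₀ = 0.146.
Under exogeneity and monotonicity, PS = (p₁ − p₀) / (1 − p₀).
PS = (0.477 − 0.146) / (1 − 0.146) = 0.331 / 0.854 ≈ 0.3876

PS ≈ 0.388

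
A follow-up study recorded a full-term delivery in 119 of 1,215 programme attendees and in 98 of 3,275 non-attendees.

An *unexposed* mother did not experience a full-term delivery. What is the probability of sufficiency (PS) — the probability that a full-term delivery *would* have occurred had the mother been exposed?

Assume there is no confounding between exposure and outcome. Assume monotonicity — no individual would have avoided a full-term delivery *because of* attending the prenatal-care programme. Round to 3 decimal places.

PS ≈ 0.070

p₁ = P(outcome | exposed) = 119/1215 = 0.097942
p₀ = P(outcome | unexposed) = 98/3275 = 0.029924
Under exogeneity and monotonicity, PS = (p₁ − p₀) / (1 − p₀).
PS = (0.097942 − 0.029924) / (1 − 0.029924) = 0.068019 / 0.97008 ≈ 0.0701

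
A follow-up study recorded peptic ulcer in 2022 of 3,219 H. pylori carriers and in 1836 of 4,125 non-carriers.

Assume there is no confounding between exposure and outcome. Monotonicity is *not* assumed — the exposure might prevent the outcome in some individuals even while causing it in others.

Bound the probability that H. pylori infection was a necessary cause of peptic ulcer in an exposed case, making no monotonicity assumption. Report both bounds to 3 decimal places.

0.291 ≤ PN ≤ 0.883

p₁ = P(outcome | exposed) = 2022/3219 = 0.62815
p₀ = P(outcome | unexposed) = 1836/4125 = 0.44509
Under exogeneity alone the bounds on PN are max{0,(p₁−p₀)/p₁} ≤ PN ≤ min{1,(1−p₀)/p₁}.
  lower = (p₁ − p₀)/p₁ = 0.18305 / 0.62815 ≈ 0.2914
  upper = min{1, (1 − p₀)/p₁} = 0.55491 / 0.62815 ≈ 0.8834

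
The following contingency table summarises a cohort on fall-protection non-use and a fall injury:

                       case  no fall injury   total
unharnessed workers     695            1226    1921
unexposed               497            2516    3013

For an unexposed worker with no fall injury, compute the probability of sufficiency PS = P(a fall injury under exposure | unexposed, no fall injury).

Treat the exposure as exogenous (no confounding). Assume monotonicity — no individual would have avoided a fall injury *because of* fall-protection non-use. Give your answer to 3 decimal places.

p₁ = P(outcome | exposed) = 695/1921 = 0.36179
p₀ = P(outcome | unexposed) = 497/3013 = 0.16495
Under exogeneity and monotonicity, PS = (p₁ − p₀)/(1 − p₀).
PS = (0.36179 − 0.16495) / 0.83505 ≈ 0.2357

PS ≈ 0.236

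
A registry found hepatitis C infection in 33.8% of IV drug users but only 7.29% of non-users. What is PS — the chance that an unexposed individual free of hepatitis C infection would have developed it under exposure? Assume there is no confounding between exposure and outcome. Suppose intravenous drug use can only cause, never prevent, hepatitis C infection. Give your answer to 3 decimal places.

PS ≈ 0.286

p₁ = 0.338, p₀ = 0.0729.
Under exogeneity and monotonicity, PS = (p₁ − p₀) / (1 − p₀).
PS = (0.338 − 0.0729) / (1 − 0.0729) = 0.2651 / 0.9271 ≈ 0.2859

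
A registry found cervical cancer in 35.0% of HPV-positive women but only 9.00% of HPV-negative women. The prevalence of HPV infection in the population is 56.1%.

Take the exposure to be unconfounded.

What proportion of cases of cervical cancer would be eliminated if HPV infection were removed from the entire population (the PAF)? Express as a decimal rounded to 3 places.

p₁ = 0.35, p₀ = 0.09.
Overall risk P(Y=1) = π·p₁ + (1−π)·p₀ = 0.561×0.35 + 0.439×0.09 = 0.23586.
Under exogeneity, PAF = [P(Y=1) − p₀] / P(Y=1).
PAF = (0.23586 − 0.09) / 0.23586 ≈ 0.6184

PAF ≈ 0.618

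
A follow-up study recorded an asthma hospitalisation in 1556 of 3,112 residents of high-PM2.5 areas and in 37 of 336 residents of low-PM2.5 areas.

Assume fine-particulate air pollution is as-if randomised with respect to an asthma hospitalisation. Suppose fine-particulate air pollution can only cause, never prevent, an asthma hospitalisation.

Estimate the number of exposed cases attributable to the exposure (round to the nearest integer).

about 1213 cases

p₁ = P(outcome | exposed) = 1556/3112 = 0.5
p₀ = P(outcome | unexposed) = 37/336 = 0.11012
PN = (p₁ − p₀)/p₁ = (0.5 − 0.11012) / 0.5 ≈ 0.77976.
Attributable cases ≈ PN × (exposed cases) = 0.77976 × 1556 ≈ 1213.31.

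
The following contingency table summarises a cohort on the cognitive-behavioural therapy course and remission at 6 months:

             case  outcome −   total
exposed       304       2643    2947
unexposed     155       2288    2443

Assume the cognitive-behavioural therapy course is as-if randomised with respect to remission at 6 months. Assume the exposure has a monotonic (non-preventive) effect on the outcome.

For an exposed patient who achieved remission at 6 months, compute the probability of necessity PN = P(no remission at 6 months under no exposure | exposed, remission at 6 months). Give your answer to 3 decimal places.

PN ≈ 0.385

p₁ = P(outcome | exposed) = 304/2947 = 0.10316
p₀ = P(outcome | unexposed) = 155/2443 = 0.063447
Under exogeneity and monotonicity, PN = (p₁ − p₀)/p₁.
PN = (0.10316 − 0.063447) / 0.10316 ≈ 0.3849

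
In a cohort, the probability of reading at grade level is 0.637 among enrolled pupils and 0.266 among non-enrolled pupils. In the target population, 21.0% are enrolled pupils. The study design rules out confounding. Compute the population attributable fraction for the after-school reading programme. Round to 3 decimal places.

Let p₁ = 0.637, p₀ = 0.266.
Overall risk P(Y=1) = π·p₁ + (1−π)·p₀ = 0.21×0.637 + 0.79×0.266 = 0.34391.
Under exogeneity, PAF = [P(Y=1) − p₀] / P(Y=1).
PAF = (0.34391 − 0.266) / 0.34391 ≈ 0.2265

PAF ≈ 0.227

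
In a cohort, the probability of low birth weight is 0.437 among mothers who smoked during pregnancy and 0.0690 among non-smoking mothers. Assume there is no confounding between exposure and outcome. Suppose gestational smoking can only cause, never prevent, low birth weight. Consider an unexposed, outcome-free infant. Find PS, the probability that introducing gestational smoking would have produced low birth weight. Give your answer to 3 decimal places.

Let p₁ = 0.437, p₀ = 0.069.
Under exogeneity and monotonicity, PS = (p₁ − p₀) / (1 − p₀).
PS = (0.437 − 0.069) / (1 − 0.069) = 0.368 / 0.931 ≈ 0.3953

PS ≈ 0.395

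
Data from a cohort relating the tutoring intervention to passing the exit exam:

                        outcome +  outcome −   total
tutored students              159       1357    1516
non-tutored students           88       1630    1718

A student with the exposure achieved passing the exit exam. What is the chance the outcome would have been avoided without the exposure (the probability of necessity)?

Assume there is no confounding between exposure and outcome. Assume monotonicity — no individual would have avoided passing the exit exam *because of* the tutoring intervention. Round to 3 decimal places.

p₁ = P(outcome | exposed) = 159/1516 = 0.10488
p₀ = P(outcome | unexposed) = 88/1718 = 0.051222
Under exogeneity and monotonicity, PN = (p₁ − p₀) / p₁.
PN = (0.10488 − 0.051222) / 0.10488 = 0.053659 / 0.10488 ≈ 0.5116

PN ≈ 0.512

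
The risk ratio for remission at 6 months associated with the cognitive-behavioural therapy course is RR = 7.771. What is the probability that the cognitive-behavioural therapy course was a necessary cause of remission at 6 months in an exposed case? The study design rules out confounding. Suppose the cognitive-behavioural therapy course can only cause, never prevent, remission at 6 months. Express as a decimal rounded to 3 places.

PN ≈ 0.871

Under exogeneity and monotonicity, PN = (RR − 1) / RR = 1 − 1/RR.
PN = (7.771 − 1) / 7.771 = 6.771 / 7.771 ≈ 0.8713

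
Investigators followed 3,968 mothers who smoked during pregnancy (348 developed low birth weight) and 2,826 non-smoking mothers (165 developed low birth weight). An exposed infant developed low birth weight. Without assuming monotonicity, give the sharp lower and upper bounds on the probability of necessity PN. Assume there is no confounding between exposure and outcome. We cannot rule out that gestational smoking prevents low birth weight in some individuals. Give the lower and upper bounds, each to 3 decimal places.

0.334 ≤ PN ≤ 1.000

p₁ = P(outcome | exposed) = 348/3968 = 0.087702
p₀ = P(outcome | unexposed) = 165/2826 = 0.058386
Under exogeneity alone the bounds on PN are max{0,(p₁−p₀)/p₁} ≤ PN ≤ min{1,(1−p₀)/p₁}.
  lower = (p₁ − p₀)/p₁ = 0.029315 / 0.087702 ≈ 0.3343
  upper = min{1, (1 − p₀)/p₁} = 0.94161 / 0.087702 ≈ 10.7366 → capped at 1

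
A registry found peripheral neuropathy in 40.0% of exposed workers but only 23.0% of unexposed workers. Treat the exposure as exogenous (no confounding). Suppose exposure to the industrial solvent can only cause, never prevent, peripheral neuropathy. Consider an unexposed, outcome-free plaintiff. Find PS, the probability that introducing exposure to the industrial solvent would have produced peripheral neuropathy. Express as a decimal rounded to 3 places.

p₁ = 0.4, p₀ = 0.23.
Under exogeneity and monotonicity, PS = (p₁ − p₀) / (1 − p₀).
PS = (0.4 − 0.23) / (1 − 0.23) = 0.17 / 0.77 ≈ 0.2208

PS ≈ 0.221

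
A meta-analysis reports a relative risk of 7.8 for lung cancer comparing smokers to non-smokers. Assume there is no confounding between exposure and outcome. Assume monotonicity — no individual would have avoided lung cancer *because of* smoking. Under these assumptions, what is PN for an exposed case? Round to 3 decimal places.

Under exogeneity and monotonicity, PN = (RR − 1) / RR = 1 − 1/RR.
PN = (7.8 − 1) / 7.8 = 6.8 / 7.8 ≈ 0.8718

PN ≈ 0.872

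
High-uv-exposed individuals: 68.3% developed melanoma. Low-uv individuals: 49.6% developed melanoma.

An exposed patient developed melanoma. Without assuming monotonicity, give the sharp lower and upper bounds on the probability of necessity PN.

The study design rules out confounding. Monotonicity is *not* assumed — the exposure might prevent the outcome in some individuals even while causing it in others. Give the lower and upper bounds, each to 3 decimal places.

p₁ = 0.683, p₀ = 0.496.
Under exogeneity alone the bounds on PN are max{0,(p₁−p₀)/p₁} ≤ PN ≤ min{1,(1−p₀)/p₁}.
  lower = (p₁ − p₀)/p₁ = 0.187 / 0.683 ≈ 0.2738
  upper = min{1, (1 − p₀)/p₁} = 0.504 / 0.683 ≈ 0.7379

0.274 ≤ PN ≤ 0.738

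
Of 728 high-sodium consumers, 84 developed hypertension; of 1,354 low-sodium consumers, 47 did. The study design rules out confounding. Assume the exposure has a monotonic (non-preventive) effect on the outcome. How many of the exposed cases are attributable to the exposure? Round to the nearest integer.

p₁ = P(outcome | exposed) = 84/728 = 0.11538
p₀ = P(outcome | unexposed) = 47/1354 = 0.034712
PN = (p₁ − p₀)/p₁ = (0.11538 − 0.034712) / 0.11538 ≈ 0.69916.
Attributable cases ≈ PN × (exposed cases) = 0.69916 × 84 ≈ 58.73.

about 59 cases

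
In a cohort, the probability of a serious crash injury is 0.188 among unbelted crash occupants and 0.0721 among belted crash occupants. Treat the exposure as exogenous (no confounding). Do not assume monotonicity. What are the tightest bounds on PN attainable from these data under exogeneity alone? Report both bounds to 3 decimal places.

0.616 ≤ PN ≤ 1.000

Let p₁ = 0.188, p₀ = 0.0721.
Under exogeneity alone the bounds on PN are max{0,(p₁−p₀)/p₁} ≤ PN ≤ min{1,(1−p₀)/p₁}.
  lower = (p₁ − p₀)/p₁ = 0.1159 / 0.188 ≈ 0.6165
  upper = min{1, (1 − p₀)/p₁} = 0.9279 / 0.188 ≈ 4.9356 → capped at 1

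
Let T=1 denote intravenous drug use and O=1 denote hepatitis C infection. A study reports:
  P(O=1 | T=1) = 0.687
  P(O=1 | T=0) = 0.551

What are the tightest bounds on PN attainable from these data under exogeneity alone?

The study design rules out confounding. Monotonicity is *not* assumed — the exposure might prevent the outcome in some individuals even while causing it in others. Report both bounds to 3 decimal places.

Let p₁ = 0.687, p₀ = 0.551.
Under exogeneity alone the bounds on PN are max{0,(p₁−p₀)/p₁} ≤ PN ≤ min{1,(1−p₀)/p₁}.
  lower = (p₁ − p₀)/p₁ = 0.136 / 0.687 ≈ 0.1980
  upper = min{1, (1 − p₀)/p₁} = 0.449 / 0.687 ≈ 0.6536

0.198 ≤ PN ≤ 0.654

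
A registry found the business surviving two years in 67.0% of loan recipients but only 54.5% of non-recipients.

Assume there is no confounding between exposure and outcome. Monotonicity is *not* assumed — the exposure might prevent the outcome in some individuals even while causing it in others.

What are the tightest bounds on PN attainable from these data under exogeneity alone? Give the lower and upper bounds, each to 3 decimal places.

p₁ = 0.67, p₀ = 0.545.
Under exogeneity alone the bounds on PN are max{0,(p₁−p₀)/p₁} ≤ PN ≤ min{1,(1−p₀)/p₁}.
  lower = (p₁ − p₀)/p₁ = 0.125 / 0.67 ≈ 0.1866
  upper = min{1, (1 − p₀)/p₁} = 0.455 / 0.67 ≈ 0.6791

0.187 ≤ PN ≤ 0.679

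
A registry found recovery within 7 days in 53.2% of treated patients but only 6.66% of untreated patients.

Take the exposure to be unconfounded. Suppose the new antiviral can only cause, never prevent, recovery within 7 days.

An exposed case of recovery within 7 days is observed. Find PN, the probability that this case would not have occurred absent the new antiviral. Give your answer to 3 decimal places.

PN ≈ 0.875

p₁ = 0.532, p₀ = 0.0666.
Under exogeneity and monotonicity, PN = (p₁ − p₀) / p₁.
PN = (0.532 − 0.0666) / 0.532 = 0.4654 / 0.532 ≈ 0.8748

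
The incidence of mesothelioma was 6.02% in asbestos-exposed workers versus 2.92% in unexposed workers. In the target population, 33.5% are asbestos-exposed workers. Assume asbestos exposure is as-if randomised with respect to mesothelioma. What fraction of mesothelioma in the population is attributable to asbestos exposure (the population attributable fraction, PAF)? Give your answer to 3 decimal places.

PAF ≈ 0.262

p₁ = 0.0602, p₀ = 0.0292.
Overall risk P(Y=1) = π·p₁ + (1−π)·p₀ = 0.335×0.0602 + 0.665×0.0292 = 0.039585.
Under exogeneity, PAF = [P(Y=1) − p₀] / P(Y=1).
PAF = (0.039585 − 0.0292) / 0.039585 ≈ 0.2623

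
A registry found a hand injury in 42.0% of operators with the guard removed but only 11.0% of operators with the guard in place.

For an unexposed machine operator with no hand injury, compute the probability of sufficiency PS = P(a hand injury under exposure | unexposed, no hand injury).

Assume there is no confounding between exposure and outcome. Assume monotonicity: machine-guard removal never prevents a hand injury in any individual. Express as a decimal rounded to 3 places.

PS ≈ 0.348

p₁ = 0.42, p₀ = 0.11.
Under exogeneity and monotonicity, PS = (p₁ − p₀) / (1 − p₀).
PS = (0.42 − 0.11) / (1 − 0.11) = 0.31 / 0.89 ≈ 0.3483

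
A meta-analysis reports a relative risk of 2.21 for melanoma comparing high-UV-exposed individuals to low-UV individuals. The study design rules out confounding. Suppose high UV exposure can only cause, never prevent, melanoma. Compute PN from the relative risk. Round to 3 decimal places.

PN ≈ 0.548

Under exogeneity and monotonicity, PN = (RR − 1) / RR = 1 − 1/RR.
PN = (2.21 − 1) / 2.21 = 1.21 / 2.21 ≈ 0.5475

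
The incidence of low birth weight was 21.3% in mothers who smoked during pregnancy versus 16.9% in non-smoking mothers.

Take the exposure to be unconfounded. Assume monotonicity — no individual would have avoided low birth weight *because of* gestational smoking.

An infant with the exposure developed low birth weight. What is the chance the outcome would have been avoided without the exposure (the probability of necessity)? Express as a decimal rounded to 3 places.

PN ≈ 0.207

p₁ = 0.213, p₀ = 0.169.
Under exogeneity and monotonicity, PN = (p₁ − p₀) / p₁.
PN = (0.213 − 0.169) / 0.213 = 0.044 / 0.213 ≈ 0.2066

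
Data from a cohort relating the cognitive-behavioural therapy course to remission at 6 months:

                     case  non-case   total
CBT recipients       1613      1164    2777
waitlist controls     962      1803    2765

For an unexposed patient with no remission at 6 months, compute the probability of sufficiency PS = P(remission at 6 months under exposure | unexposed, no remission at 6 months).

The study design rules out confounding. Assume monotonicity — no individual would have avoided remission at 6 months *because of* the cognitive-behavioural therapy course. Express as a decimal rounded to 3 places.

PS ≈ 0.357

p₁ = P(outcome | exposed) = 1613/2777 = 0.58084
p₀ = P(outcome | unexposed) = 962/2765 = 0.34792
Under exogeneity and monotonicity, PS = (p₁ − p₀) / (1 − p₀).
PS = (0.58084 − 0.34792) / (1 − 0.34792) = 0.23292 / 0.65208 ≈ 0.3572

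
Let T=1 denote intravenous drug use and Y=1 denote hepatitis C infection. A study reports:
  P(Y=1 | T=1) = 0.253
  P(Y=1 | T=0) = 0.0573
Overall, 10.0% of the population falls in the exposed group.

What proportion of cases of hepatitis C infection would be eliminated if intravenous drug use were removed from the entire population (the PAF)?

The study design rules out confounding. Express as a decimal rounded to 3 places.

Let p₁ = 0.253, p₀ = 0.0573.
Overall risk P(Y=1) = π·p₁ + (1−π)·p₀ = 0.1×0.253 + 0.9×0.0573 = 0.07687.
Under exogeneity, PAF = [P(Y=1) − p₀] / P(Y=1).
PAF = (0.07687 − 0.0573) / 0.07687 ≈ 0.2546

PAF ≈ 0.255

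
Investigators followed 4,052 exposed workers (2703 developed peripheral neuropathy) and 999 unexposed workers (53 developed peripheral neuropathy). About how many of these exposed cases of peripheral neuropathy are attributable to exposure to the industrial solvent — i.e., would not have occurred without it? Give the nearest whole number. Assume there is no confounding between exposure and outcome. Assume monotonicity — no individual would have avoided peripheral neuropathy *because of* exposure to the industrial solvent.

about 2488 cases

p₁ = P(outcome | exposed) = 2703/4052 = 0.66708
p₀ = P(outcome | unexposed) = 53/999 = 0.053053
PN = (p₁ − p₀)/p₁ = (0.66708 − 0.053053) / 0.66708 ≈ 0.92047.
Attributable cases ≈ PN × (exposed cases) = 0.92047 × 2703 ≈ 2488.03.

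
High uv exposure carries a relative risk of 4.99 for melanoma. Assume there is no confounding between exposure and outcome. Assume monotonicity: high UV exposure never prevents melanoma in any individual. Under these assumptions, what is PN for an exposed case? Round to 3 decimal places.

Under exogeneity and monotonicity, PN = (RR − 1) / RR = 1 − 1/RR.
PN = (4.99 − 1) / 4.99 = 3.99 / 4.99 ≈ 0.7996

PN ≈ 0.800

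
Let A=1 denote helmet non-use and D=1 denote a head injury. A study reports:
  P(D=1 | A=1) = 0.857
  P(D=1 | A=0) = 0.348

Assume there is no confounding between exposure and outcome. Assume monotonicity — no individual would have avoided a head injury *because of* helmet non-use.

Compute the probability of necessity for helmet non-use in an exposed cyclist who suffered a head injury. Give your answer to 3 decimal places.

Let p₁ = 0.857, p₀ = 0.348.
Under exogeneity and monotonicity, PN = (p₁ − p₀) / p₁.
PN = (0.857 − 0.348) / 0.857 = 0.509 / 0.857 ≈ 0.5939

PN ≈ 0.594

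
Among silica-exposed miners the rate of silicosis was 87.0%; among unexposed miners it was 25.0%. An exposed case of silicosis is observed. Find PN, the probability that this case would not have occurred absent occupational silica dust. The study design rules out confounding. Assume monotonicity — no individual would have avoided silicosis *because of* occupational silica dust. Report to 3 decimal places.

PN ≈ 0.713

p₁ = 0.87, p₀ = 0.25.
Under exogeneity and monotonicity, PN = (p₁ − p₀) / p₁.
PN = (0.87 − 0.25) / 0.87 = 0.62 / 0.87 ≈ 0.7126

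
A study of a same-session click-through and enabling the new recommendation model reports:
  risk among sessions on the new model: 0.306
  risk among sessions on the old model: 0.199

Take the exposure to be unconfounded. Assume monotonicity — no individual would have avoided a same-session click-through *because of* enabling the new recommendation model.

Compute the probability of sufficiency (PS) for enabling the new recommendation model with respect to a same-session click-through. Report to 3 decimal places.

Let p₁ = 0.306, p₀ = 0.199.
Under exogeneity and monotonicity, PS = (p₁ − p₀) / (1 − p₀).
PS = (0.306 − 0.199) / (1 − 0.199) = 0.107 / 0.801 ≈ 0.1336

PS ≈ 0.134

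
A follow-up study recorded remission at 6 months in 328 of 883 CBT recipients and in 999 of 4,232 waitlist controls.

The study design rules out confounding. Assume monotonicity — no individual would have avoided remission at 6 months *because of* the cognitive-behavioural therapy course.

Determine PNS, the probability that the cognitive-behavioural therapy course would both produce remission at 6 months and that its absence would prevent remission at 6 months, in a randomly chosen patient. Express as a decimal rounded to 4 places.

PNS ≈ 0.1354

p₁ = P(outcome | exposed) = 328/883 = 0.37146
p₀ = P(outcome | unexposed) = 999/4232 = 0.23606
Under exogeneity and monotonicity, PNS = p₁ − p₀.
PNS = 0.37146 − 0.23606 = 0.1354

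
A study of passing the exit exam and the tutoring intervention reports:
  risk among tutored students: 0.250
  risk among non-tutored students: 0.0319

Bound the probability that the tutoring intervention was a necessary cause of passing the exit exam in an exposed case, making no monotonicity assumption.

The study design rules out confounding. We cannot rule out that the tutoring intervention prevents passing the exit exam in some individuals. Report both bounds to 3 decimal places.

0.872 ≤ PN ≤ 1.000

Let p₁ = 0.25, p₀ = 0.0319.
Under exogeneity alone the bounds on PN are max{0,(p₁−p₀)/p₁} ≤ PN ≤ min{1,(1−p₀)/p₁}.
  lower = (p₁ − p₀)/p₁ = 0.2181 / 0.25 ≈ 0.8724
  upper = min{1, (1 − p₀)/p₁} = 0.9681 / 0.25 ≈ 3.8724 → capped at 1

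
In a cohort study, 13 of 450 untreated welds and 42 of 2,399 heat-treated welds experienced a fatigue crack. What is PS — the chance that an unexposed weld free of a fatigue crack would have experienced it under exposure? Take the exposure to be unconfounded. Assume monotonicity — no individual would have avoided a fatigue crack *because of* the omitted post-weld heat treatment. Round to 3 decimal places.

p₁ = P(outcome | exposed) = 13/450 = 0.028889
p₀ = P(outcome | unexposed) = 42/2399 = 0.017507
Under exogeneity and monotonicity, PS = (p₁ − p₀) / (1 − p₀).
PS = (0.028889 − 0.017507) / (1 − 0.017507) = 0.011382 / 0.98249 ≈ 0.0116

PS ≈ 0.012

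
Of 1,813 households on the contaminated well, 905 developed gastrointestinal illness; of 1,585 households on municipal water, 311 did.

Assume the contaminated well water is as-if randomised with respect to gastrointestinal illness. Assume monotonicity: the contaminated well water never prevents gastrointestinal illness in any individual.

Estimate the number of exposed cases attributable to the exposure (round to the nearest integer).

p₁ = P(outcome | exposed) = 905/1813 = 0.49917
p₀ = P(outcome | unexposed) = 311/1585 = 0.19621
PN = (p₁ − p₀)/p₁ = (0.49917 − 0.19621) / 0.49917 ≈ 0.60692.
Attributable cases ≈ PN × (exposed cases) = 0.60692 × 905 ≈ 549.26.

about 549 cases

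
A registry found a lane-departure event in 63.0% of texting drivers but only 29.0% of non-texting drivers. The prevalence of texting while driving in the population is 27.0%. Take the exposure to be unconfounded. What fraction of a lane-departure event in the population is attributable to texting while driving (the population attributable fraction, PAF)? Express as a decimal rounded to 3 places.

p₁ = 0.63, p₀ = 0.29.
Overall risk P(Y=1) = π·p₁ + (1−π)·p₀ = 0.27×0.63 + 0.73×0.29 = 0.3818.
Under exogeneity, PAF = [P(Y=1) − p₀] / P(Y=1).
PAF = (0.3818 − 0.29) / 0.3818 ≈ 0.2404

PAF ≈ 0.240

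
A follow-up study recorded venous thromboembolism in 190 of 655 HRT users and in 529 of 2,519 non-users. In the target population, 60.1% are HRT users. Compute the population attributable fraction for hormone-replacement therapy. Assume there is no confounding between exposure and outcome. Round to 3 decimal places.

p₁ = P(outcome | exposed) = 190/655 = 0.29008
p₀ = P(outcome | unexposed) = 529/2519 = 0.21
Overall risk P(Y=1) = π·p₁ + (1−π)·p₀ = 0.601×0.29008 + 0.399×0.21 = 0.25813.
Under exogeneity, PAF = [P(Y=1) − p₀] / P(Y=1).
PAF = (0.25813 − 0.21) / 0.25813 ≈ 0.1864

PAF ≈ 0.186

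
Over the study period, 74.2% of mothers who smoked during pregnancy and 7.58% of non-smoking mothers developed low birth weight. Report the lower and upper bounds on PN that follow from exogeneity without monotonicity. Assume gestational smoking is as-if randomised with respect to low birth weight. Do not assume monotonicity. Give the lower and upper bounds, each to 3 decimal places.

0.898 ≤ PN ≤ 1.000

p₁ = 0.742, p₀ = 0.0758.
Under exogeneity alone the bounds on PN are max{0,(p₁−p₀)/p₁} ≤ PN ≤ min{1,(1−p₀)/p₁}.
  lower = (p₁ − p₀)/p₁ = 0.6662 / 0.742 ≈ 0.8978
  upper = min{1, (1 − p₀)/p₁} = 0.9242 / 0.742 ≈ 1.2456 → capped at 1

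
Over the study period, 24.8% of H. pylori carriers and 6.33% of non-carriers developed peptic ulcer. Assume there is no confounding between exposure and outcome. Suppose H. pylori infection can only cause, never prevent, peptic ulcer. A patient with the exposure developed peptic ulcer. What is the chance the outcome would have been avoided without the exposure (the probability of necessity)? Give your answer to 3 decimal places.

p₁ = 0.248, p₀ = 0.0633.
Under exogeneity and monotonicity, PN = (p₁ − p₀) / p₁.
PN = (0.248 − 0.0633) / 0.248 = 0.1847 / 0.248 ≈ 0.7448

PN ≈ 0.745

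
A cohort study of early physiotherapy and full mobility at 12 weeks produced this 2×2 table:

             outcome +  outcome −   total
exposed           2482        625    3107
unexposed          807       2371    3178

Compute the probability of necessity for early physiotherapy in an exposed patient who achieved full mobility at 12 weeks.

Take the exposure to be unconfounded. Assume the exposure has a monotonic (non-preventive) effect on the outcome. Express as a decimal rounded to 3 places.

p₁ = P(outcome | exposed) = 2482/3107 = 0.79884
p₀ = P(outcome | unexposed) = 807/3178 = 0.25393
Under exogeneity and monotonicity, PN = (p₁ − p₀) / p₁.
PN = (0.79884 − 0.25393) / 0.79884 = 0.54491 / 0.79884 ≈ 0.6821

PN ≈ 0.682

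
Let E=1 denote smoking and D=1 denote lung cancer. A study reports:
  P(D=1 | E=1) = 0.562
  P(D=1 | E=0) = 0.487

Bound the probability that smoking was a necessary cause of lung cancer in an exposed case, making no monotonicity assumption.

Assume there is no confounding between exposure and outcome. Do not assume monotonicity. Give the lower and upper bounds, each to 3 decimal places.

Let p₁ = 0.562, p₀ = 0.487.
Under exogeneity alone the bounds on PN are max{0,(p₁−p₀)/p₁} ≤ PN ≤ min{1,(1−p₀)/p₁}.
  lower = (p₁ − p₀)/p₁ = 0.075 / 0.562 ≈ 0.1335
  upper = min{1, (1 − p₀)/p₁} = 0.513 / 0.562 ≈ 0.9128

0.133 ≤ PN ≤ 0.913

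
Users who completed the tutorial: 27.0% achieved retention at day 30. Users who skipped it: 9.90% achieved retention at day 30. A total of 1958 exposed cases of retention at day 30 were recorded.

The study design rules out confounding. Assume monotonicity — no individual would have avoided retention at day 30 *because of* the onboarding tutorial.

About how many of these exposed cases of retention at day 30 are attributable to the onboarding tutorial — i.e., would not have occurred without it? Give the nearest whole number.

p₁ = 0.27, p₀ = 0.099.
PN = (p₁ − p₀)/p₁ = (0.27 − 0.099) / 0.27 ≈ 0.63333.
Attributable cases ≈ PN × (exposed cases) = 0.63333 × 1958 ≈ 1240.07.

about 1240 cases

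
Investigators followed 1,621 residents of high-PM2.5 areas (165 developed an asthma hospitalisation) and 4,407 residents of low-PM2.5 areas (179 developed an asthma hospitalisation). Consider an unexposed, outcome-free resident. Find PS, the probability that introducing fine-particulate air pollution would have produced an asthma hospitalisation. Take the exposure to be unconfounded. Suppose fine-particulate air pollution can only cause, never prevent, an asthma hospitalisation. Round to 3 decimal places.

p₁ = P(outcome | exposed) = 165/1621 = 0.10179
p₀ = P(outcome | unexposed) = 179/4407 = 0.040617
Under exogeneity and monotonicity, PS = (p₁ − p₀) / (1 − p₀).
PS = (0.10179 − 0.040617) / (1 − 0.040617) = 0.061172 / 0.95938 ≈ 0.0638

PS ≈ 0.064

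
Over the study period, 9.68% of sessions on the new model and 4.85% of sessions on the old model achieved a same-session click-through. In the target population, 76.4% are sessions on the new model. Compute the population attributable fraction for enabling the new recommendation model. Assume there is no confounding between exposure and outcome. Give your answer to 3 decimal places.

PAF ≈ 0.432

p₁ = 0.0968, p₀ = 0.0485.
Overall risk P(Y=1) = π·p₁ + (1−π)·p₀ = 0.764×0.0968 + 0.236×0.0485 = 0.085401.
Under exogeneity, PAF = [P(Y=1) − p₀] / P(Y=1).
PAF = (0.085401 − 0.0485) / 0.085401 ≈ 0.4321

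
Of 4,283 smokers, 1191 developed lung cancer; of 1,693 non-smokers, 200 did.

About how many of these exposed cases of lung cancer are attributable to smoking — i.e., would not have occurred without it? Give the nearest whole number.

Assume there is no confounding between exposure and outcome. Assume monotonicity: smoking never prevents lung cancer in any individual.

p₁ = P(outcome | exposed) = 1191/4283 = 0.27808
p₀ = P(outcome | unexposed) = 200/1693 = 0.11813
PN = (p₁ − p₀)/p₁ = (0.27808 − 0.11813) / 0.27808 ≈ 0.57518.
Attributable cases ≈ PN × (exposed cases) = 0.57518 × 1191 ≈ 685.03.

about 685 cases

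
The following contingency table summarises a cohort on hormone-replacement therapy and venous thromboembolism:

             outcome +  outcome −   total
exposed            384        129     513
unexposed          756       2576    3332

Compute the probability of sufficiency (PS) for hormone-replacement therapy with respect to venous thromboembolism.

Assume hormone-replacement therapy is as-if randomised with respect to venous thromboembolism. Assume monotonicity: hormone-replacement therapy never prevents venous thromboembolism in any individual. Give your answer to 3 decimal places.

PS ≈ 0.675

p₁ = P(outcome | exposed) = 384/513 = 0.74854
p₀ = P(outcome | unexposed) = 756/3332 = 0.22689
Under exogeneity and monotonicity, PS = (p₁ − p₀) / (1 − p₀).
PS = (0.74854 − 0.22689) / (1 − 0.22689) = 0.52165 / 0.77311 ≈ 0.6747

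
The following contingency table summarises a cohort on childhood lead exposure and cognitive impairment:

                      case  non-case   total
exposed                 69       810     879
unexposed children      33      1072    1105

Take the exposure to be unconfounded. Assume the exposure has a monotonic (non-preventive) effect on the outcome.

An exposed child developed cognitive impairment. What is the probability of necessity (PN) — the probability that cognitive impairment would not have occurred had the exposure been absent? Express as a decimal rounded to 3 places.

PN ≈ 0.620

p₁ = P(outcome | exposed) = 69/879 = 0.078498
p₀ = P(outcome | unexposed) = 33/1105 = 0.029864
Under exogeneity and monotonicity, PN = (p₁ − p₀)/p₁.
PN = (0.078498 − 0.029864) / 0.078498 ≈ 0.6196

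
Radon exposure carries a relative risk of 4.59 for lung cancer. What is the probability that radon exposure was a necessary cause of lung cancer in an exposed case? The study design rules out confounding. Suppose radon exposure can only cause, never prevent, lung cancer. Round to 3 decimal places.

PN ≈ 0.782

Under exogeneity and monotonicity, PN = (RR − 1) / RR = 1 − 1/RR.
PN = (4.59 − 1) / 4.59 = 3.59 / 4.59 ≈ 0.7821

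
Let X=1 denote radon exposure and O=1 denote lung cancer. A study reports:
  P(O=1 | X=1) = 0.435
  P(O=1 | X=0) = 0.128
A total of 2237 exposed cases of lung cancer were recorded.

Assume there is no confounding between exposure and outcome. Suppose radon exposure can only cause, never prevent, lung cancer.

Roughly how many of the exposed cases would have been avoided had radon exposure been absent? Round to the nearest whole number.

about 1579 cases

Let p₁ = 0.435, p₀ = 0.128.
PN = (p₁ − p₀)/p₁ = (0.435 − 0.128) / 0.435 ≈ 0.70575.
Attributable cases ≈ PN × (exposed cases) = 0.70575 × 2237 ≈ 1578.76.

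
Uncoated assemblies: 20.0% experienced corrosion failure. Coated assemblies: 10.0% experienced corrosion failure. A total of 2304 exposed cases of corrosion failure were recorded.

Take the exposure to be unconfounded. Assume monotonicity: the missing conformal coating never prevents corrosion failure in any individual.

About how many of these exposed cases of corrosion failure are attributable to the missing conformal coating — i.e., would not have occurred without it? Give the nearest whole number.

p₁ = 0.2, p₀ = 0.1.
PN = (p₁ − p₀)/p₁ = (0.2 − 0.1) / 0.2 ≈ 0.50000.
Attributable cases ≈ PN × (exposed cases) = 0.50000 × 2304 ≈ 1152.00.

about 1152 cases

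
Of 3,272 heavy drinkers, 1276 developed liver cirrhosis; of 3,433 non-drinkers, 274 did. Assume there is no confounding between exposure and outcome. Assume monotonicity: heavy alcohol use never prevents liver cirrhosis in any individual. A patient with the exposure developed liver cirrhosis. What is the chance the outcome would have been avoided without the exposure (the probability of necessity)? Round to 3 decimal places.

p₁ = P(outcome | exposed) = 1276/3272 = 0.38998
p₀ = P(outcome | unexposed) = 274/3433 = 0.079814
Under exogeneity and monotonicity, PN = (p₁ − p₀) / p₁.
PN = (0.38998 − 0.079814) / 0.38998 = 0.31016 / 0.38998 ≈ 0.7953

PN ≈ 0.795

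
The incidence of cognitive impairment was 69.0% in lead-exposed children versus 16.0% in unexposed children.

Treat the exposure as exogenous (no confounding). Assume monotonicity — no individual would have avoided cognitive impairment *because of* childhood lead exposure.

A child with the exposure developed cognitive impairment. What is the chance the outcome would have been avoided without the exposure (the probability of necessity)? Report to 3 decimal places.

PN ≈ 0.768

p₁ = 0.69, p₀ = 0.16.
Under exogeneity and monotonicity, PN = (p₁ − p₀) / p₁.
PN = (0.69 − 0.16) / 0.69 = 0.53 / 0.69 ≈ 0.7681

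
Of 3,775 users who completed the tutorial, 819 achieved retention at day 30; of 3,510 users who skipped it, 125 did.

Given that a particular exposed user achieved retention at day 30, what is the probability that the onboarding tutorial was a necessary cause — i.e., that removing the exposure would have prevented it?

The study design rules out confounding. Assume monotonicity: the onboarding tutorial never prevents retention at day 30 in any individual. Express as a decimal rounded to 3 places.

p₁ = P(outcome | exposed) = 819/3775 = 0.21695
p₀ = P(outcome | unexposed) = 125/3510 = 0.035613
Under exogeneity and monotonicity, PN = (p₁ − p₀) / p₁.
PN = (0.21695 − 0.035613) / 0.21695 = 0.18134 / 0.21695 ≈ 0.8359

PN ≈ 0.836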